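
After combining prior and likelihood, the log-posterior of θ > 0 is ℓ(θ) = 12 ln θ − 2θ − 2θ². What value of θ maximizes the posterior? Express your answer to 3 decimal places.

ℓ'(θ) = 12/θ − 2 − 4θ. Setting this to zero and multiplying by θ: 4θ² + 2θ − 12 = 0.
θ = (−2 + √(2² + 4·4·12)) / (2·4) = (−2 + √196) / 8 = (−2 + 14)/8 = 3/2.
ℓ''(θ) = −12/θ² − 4 < 0, confirming a maximum.

θ̂_MAP = 1.500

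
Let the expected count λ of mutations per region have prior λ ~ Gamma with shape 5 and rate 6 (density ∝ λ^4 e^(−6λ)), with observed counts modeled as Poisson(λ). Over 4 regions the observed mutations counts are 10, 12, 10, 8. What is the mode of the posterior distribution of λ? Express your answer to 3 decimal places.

λ̂_MAP = 4.400

Σxᵢ = 10+12+10+8 = 40, with n = 4.
Posterior ∝ λ^4e^(−6λ) · λ^40e^(−4λ) = λ^44e^(−10λ), i.e. Gamma(shape=45, rate=10).
The mode of a Gamma(a, b) with a ≥ 1 (shape–rate) is (a−1)/b = 44/10 ≈ 4.400.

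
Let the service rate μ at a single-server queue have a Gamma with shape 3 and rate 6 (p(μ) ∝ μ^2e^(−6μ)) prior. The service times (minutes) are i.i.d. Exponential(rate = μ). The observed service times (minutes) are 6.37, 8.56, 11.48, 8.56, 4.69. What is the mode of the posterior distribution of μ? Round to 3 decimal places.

μ̂_MAP = 0.153

The Exponential(rate=μ) likelihood is ∝ μ^n e^(−μΣtᵢ). Here n = 5 and Σtᵢ = 6.37 + 8.56 + 11.48 + 8.56 + 4.69 = 39.66.
Posterior ∝ μ^2e^(−6μ) · μ^5e^(−39.66μ) = μ^7e^(−45.66μ), i.e. Gamma(8, 45.66).
Mode = (a−1)/b = 7/45.66 ≈ 0.153.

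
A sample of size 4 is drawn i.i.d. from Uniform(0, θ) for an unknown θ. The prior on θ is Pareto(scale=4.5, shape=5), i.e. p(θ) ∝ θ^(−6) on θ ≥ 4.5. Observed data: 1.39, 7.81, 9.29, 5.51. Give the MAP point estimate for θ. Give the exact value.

θ̂_MAP = 9.29

The Uniform(0, θ) likelihood is θ^(−n) for θ ≥ max(xᵢ), zero otherwise. Here max(xᵢ) = 9.29.
Posterior ∝ θ^(−6) · θ^(−4) = θ^(−10) on θ ≥ max(4.5, 9.29) = 9.29.
This density is strictly decreasing in θ, so the posterior mode lies at the lower boundary of the support.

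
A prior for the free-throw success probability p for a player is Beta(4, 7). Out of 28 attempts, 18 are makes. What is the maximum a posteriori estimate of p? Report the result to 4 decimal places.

p̂_MAP = 0.5676

Prior: Beta(4, 7).
Data: 18 successes in 28 trials. The binomial likelihood contributes p^18(1−p)^10, so the posterior is Beta(4+18, 7+10) = Beta(22, 17).
For Beta(a, b) with a, b > 1 the mode is (a−1)/(a+b−2) = 21/37 ≈ 0.5676.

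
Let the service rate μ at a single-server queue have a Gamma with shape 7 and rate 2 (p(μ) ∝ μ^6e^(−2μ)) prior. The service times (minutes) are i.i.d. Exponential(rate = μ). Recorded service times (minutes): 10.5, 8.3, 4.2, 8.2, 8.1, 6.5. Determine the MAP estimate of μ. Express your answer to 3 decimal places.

μ̂_MAP = 0.251

The Exponential(rate=μ) likelihood is ∝ μ^n e^(−μΣtᵢ). Here n = 6 and Σtᵢ = 10.5 + 8.3 + 4.2 + 8.2 + 8.1 + 6.5 = 45.8.
Posterior ∝ μ^6e^(−2μ) · μ^6e^(−45.8μ) = μ^12e^(−47.8μ), i.e. Gamma(13, 47.8).
Mode = (a−1)/b = 12/47.8 ≈ 0.251.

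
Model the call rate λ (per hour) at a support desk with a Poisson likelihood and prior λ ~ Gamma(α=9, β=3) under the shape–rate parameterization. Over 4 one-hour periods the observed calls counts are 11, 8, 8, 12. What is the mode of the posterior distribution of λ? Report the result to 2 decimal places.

Σxᵢ = 11+8+8+12 = 39, with n = 4.
Posterior ∝ λ^8e^(−3λ) · λ^39e^(−4λ) = λ^47e^(−7λ), i.e. Gamma(shape=48, rate=7).
The mode of a Gamma(a, b) with a ≥ 1 (shape–rate) is (a−1)/b = 47/7 ≈ 6.71.

λ̂_MAP = 6.71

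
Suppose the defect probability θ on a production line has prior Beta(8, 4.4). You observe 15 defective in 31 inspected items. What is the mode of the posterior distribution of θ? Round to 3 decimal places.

θ̂_MAP = 0.531

Prior: Beta(8, 4.4).
Data: 15 successes in 31 trials. The binomial likelihood contributes θ^15(1−θ)^16, so the posterior is Beta(8+15, 4.4+16) = Beta(23, 20.4).
For Beta(a, b) with a, b > 1 the mode is (a−1)/(a+b−2) = 22/41.4 ≈ 0.531.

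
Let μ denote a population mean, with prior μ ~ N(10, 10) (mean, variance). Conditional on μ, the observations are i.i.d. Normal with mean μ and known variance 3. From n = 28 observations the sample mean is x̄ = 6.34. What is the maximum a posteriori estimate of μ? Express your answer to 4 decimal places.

n = 28, x̄ = 6.34.
For a Normal prior and Normal likelihood with known variance, the posterior is Normal; its mode equals its mean, the precision-weighted average.
Prior precision 1/σ₀² = 1/10 = 0.1; data precision n/σ² = 28/3.
μ̂ = (0.1·10 + (28/3)·6.34) / (0.1 + 28/3) = (4513/75)/(283/30) = 9026/1415 ≈ 6.3788.

μ̂_MAP = 6.3788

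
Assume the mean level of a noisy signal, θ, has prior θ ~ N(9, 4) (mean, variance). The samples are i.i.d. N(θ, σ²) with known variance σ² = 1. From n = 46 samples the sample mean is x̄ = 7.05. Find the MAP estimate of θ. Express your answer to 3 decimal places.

θ̂_MAP = 7.061

n = 46, x̄ = 7.05.
For a Normal prior and Normal likelihood with known variance, the posterior is Normal; its mode equals its mean, the precision-weighted average.
Prior precision 1/σ₀² = 1/4 = 0.25; data precision n/σ² = 46/1 = 46.
θ̂ = (0.25·9 + 46·7.05) / (0.25 + 46) = 326.55/46.25 = 6531/925 ≈ 7.061.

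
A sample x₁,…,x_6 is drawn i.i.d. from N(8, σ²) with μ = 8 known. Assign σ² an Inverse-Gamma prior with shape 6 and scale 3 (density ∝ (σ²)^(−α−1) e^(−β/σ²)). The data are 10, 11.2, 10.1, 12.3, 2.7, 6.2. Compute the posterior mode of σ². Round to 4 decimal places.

σ̂²_MAP = 3.7235

Sum of squared deviations about the known mean: SS = (10−8)² + (11.2−8)² + (10.1−8)² + (12.3−8)² + (2.7−8)² + (6.2−8)² = 68.47.
The Normal likelihood contributes (σ²)^(−n/2) exp(−SS/(2σ²)), so the posterior is Inverse-Gamma(α + n/2, β + SS/2) = Inverse-Gamma(9, 37.235).
The mode of Inverse-Gamma(a, b) is b/(a+1) = 37.235/10 ≈ 3.7235.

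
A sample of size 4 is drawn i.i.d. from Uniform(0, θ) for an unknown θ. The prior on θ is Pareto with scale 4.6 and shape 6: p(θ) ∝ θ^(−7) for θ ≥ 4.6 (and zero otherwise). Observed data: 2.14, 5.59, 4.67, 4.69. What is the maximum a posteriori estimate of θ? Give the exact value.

θ̂_MAP = 5.59

The Uniform(0, θ) likelihood is θ^(−n) for θ ≥ max(xᵢ), zero otherwise. Here max(xᵢ) = 5.59.
Posterior ∝ θ^(−7) · θ^(−4) = θ^(−11) on θ ≥ max(4.6, 5.59) = 5.59.
This density is strictly decreasing in θ, so the posterior mode lies at the lower boundary of the support.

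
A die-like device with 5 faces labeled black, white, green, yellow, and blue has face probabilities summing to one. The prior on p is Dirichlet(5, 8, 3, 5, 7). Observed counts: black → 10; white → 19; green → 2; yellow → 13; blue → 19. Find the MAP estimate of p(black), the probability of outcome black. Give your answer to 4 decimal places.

The posterior is Dirichlet(αᵢ + nᵢ) = Dirichlet(15, 27, 5, 18, 26).
For a Dirichlet(a₁,…,a_K) with all aᵢ > 1, the mode has j-th component (aⱼ − 1)/(Σaᵢ − K).
Here Σaᵢ = 91 and K = 5, so p(black) = (15 − 1)/(91 − 5) = 14/86 ≈ 0.1628.

MAP estimate of p(black) = 0.1628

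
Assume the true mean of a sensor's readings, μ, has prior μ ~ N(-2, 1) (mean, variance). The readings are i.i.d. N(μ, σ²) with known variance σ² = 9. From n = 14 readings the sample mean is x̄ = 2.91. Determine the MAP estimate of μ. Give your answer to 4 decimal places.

n = 14, x̄ = 2.91.
For a Normal prior and Normal likelihood with known variance, the posterior is Normal; its mode equals its mean, the precision-weighted average.
Prior precision 1/σ₀² = 1/1 = 1; data precision n/σ² = 14/9.
μ̂ = (1·(-2) + (14/9)·2.91) / (1 + 14/9) = (379/150)/(23/9) = 1137/1150 ≈ 0.9887.

μ̂_MAP = 0.9887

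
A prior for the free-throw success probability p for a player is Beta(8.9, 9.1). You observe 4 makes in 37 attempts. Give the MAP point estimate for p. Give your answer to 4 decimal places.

Prior: Beta(8.9, 9.1).
Data: 4 successes in 37 trials. The binomial likelihood contributes p^4(1−p)^33, so the posterior is Beta(8.9+4, 9.1+33) = Beta(12.9, 42.1).
For Beta(a, b) with a, b > 1 the mode is (a−1)/(a+b−2) = 11.9/53 ≈ 0.2245.

p̂_MAP = 0.2245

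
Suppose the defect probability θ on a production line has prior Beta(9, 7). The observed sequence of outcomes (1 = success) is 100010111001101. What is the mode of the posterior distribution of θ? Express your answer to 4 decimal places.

θ̂_MAP = 0.5517

Prior: Beta(9, 7).
Data: 8 successes in 15 trials (from the sequence). The binomial likelihood contributes θ^8(1−θ)^7, so the posterior is Beta(9+8, 7+7) = Beta(17, 14).
For Beta(a, b) with a, b > 1 the mode is (a−1)/(a+b−2) = 16/29 ≈ 0.5517.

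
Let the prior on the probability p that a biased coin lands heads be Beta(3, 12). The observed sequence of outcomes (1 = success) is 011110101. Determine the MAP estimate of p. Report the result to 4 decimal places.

Prior: Beta(3, 12).
Data: 6 successes in 9 trials (from the sequence). The binomial likelihood contributes p^6(1−p)^3, so the posterior is Beta(3+6, 12+3) = Beta(9, 15).
For Beta(a, b) with a, b > 1 the mode is (a−1)/(a+b−2) = 8/22 ≈ 0.3636.

p̂_MAP = 0.3636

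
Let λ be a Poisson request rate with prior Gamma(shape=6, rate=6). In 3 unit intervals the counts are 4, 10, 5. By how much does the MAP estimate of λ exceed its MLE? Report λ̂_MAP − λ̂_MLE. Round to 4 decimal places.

Σxᵢ = 19. Posterior is Gamma(25, 9); MAP = (25−1)/9 = 24/9 ≈ 2.66667.
MLE = x̄ = 19/3 ≈ 6.33333.
Difference = 24/9 − 19/3 = -11/3 ≈ -3.6667.

MAP − MLE = -3.6667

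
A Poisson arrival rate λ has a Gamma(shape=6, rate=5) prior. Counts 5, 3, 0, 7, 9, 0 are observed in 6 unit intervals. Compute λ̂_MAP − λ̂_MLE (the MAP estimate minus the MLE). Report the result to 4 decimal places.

MAP − MLE = -1.3636

Σxᵢ = 24. Posterior is Gamma(30, 11); MAP = (30−1)/11 = 29/11 ≈ 2.63636.
MLE = x̄ = 24/6 ≈ 4.00000.
Difference = 29/11 − 24/6 = -15/11 ≈ -1.3636.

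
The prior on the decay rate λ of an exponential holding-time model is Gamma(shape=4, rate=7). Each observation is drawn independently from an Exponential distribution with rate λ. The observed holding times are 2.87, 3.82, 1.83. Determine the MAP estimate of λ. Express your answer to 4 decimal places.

λ̂_MAP = 0.3866

The Exponential(rate=λ) likelihood is ∝ λ^n e^(−λΣtᵢ). Here n = 3 and Σtᵢ = 2.87 + 3.82 + 1.83 = 8.52.
Posterior ∝ λ^3e^(−7λ) · λ^3e^(−8.52λ) = λ^6e^(−15.52λ), i.e. Gamma(7, 15.52).
Mode = (a−1)/b = 6/15.52 ≈ 0.3866.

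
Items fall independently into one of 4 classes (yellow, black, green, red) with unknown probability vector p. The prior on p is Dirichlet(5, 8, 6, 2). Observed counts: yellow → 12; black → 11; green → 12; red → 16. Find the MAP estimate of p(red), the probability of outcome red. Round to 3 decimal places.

MAP estimate of p(red) = 0.250

The posterior is Dirichlet(αᵢ + nᵢ) = Dirichlet(17, 19, 18, 18).
For a Dirichlet(a₁,…,a_K) with all aᵢ > 1, the mode has j-th component (aⱼ − 1)/(Σaᵢ − K).
Here Σaᵢ = 72 and K = 4, so p(red) = (18 − 1)/(72 − 4) = 17/68 ≈ 0.250.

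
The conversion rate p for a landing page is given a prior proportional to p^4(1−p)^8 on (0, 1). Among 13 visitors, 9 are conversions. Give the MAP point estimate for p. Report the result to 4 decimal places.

p̂_MAP = 0.5200

The prior density ∝ p^4(1−p)^8 is the kernel of Beta(5, 9).
Data: 9 successes in 13 trials. The binomial likelihood contributes p^9(1−p)^4, so the posterior is Beta(5+9, 9+4) = Beta(14, 13).
For Beta(a, b) with a, b > 1 the mode is (a−1)/(a+b−2) = 13/25 ≈ 0.5200.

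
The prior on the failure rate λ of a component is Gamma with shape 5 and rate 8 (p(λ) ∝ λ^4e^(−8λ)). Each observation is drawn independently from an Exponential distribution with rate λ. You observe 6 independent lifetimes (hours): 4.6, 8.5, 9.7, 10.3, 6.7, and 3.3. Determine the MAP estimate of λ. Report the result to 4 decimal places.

The Exponential(rate=λ) likelihood is ∝ λ^n e^(−λΣtᵢ). Here n = 6 and Σtᵢ = 4.6 + 8.5 + 9.7 + 10.3 + 6.7 + 3.3 = 43.1.
Posterior ∝ λ^4e^(−8λ) · λ^6e^(−43.1λ) = λ^10e^(−51.1λ), i.e. Gamma(11, 51.1).
Mode = (a−1)/b = 10/51.1 ≈ 0.1957.

λ̂_MAP = 0.1957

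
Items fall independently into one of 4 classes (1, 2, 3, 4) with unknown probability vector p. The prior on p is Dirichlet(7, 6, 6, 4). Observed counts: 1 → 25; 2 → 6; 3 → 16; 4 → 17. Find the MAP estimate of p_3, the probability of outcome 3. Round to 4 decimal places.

The posterior is Dirichlet(αᵢ + nᵢ) = Dirichlet(32, 12, 22, 21).
For a Dirichlet(a₁,…,a_K) with all aᵢ > 1, the mode has j-th component (aⱼ − 1)/(Σaᵢ − K).
Here Σaᵢ = 87 and K = 4, so p_3 = (22 − 1)/(87 − 4) = 21/83 ≈ 0.2530.

MAP estimate: 0.2530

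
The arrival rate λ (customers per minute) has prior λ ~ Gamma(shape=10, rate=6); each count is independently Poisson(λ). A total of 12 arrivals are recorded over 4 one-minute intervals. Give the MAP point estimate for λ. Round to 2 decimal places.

λ̂_MAP = 2.10

Σxᵢ = 12, n = 4.
Posterior ∝ λ^9e^(−6λ) · λ^12e^(−4λ) = λ^21e^(−10λ), i.e. Gamma(shape=22, rate=10).
The mode of a Gamma(a, b) with a ≥ 1 (shape–rate) is (a−1)/b = 21/10 ≈ 2.10.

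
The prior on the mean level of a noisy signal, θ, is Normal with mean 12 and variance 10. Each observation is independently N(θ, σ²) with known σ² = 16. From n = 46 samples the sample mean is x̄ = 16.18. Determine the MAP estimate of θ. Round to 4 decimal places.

n = 46, x̄ = 16.18.
For a Normal prior and Normal likelihood with known variance, the posterior is Normal; its mode equals its mean, the precision-weighted average.
Prior precision 1/σ₀² = 1/10 = 0.1; data precision n/σ² = 46/16 = 2.875.
θ̂ = (0.1·12 + 2.875·16.18) / (0.1 + 2.875) = 47.7175/2.975 = 19087/1190 ≈ 16.0395.

θ̂_MAP = 16.0395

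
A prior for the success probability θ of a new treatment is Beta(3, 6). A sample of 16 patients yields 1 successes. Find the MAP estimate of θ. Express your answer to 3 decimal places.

θ̂_MAP = 0.130

Prior: Beta(3, 6).
Data: 1 success in 16 trials. The binomial likelihood contributes θ(1−θ)^15, so the posterior is Beta(3+1, 6+15) = Beta(4, 21).
For Beta(a, b) with a, b > 1 the mode is (a−1)/(a+b−2) = 3/23 ≈ 0.130.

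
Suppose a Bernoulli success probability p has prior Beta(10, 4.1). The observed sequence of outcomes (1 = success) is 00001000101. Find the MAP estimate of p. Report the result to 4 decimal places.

p̂_MAP = 0.5195

Prior: Beta(10, 4.1).
Data: 3 successes in 11 trials (from the sequence). The binomial likelihood contributes p^3(1−p)^8, so the posterior is Beta(10+3, 4.1+8) = Beta(13, 12.1).
For Beta(a, b) with a, b > 1 the mode is (a−1)/(a+b−2) = 12/23.1 ≈ 0.5195.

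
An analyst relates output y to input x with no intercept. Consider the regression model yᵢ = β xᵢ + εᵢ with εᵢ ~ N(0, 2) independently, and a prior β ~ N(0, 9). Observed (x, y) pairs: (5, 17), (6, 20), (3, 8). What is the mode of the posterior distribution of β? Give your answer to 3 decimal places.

log p(β | y) = −Σ(yᵢ − βxᵢ)²/(2·2) − β²/(2·9) + const.
Setting the derivative to zero: Σxᵢ(yᵢ − βxᵢ)/2 − β/9 = 0, so β = Σxᵢyᵢ / (Σxᵢ² + σ²/τ²).
Σxᵢyᵢ = 5·17 + 6·20 + 3·8 = 229; Σxᵢ² = 70; σ²/τ² = 2/9.
β̂_MAP = 229 / (70 + 2/9) = 229/(632/9) = 2061/632 ≈ 3.261.

β̂_MAP = 3.261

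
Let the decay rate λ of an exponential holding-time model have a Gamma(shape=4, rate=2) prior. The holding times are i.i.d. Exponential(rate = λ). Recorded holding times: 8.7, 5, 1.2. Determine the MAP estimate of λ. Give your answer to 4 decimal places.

The Exponential(rate=λ) likelihood is ∝ λ^n e^(−λΣtᵢ). Here n = 3 and Σtᵢ = 8.7 + 5 + 1.2 = 14.9.
Posterior ∝ λ^3e^(−2λ) · λ^3e^(−14.9λ) = λ^6e^(−16.9λ), i.e. Gamma(7, 16.9).
Mode = (a−1)/b = 6/16.9 ≈ 0.3550.

λ̂_MAP = 0.3550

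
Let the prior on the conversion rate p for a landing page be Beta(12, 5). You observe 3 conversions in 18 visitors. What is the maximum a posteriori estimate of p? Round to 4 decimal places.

p̂_MAP = 0.4242

Prior: Beta(12, 5).
Data: 3 successes in 18 trials. The binomial likelihood contributes p^3(1−p)^15, so the posterior is Beta(12+3, 5+15) = Beta(15, 20).
For Beta(a, b) with a, b > 1 the mode is (a−1)/(a+b−2) = 14/33 ≈ 0.4242.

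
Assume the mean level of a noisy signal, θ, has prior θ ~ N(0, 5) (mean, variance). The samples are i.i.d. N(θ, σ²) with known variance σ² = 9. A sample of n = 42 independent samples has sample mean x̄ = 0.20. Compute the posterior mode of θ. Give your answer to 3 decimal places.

n = 42, x̄ = 0.20.
For a Normal prior and Normal likelihood with known variance, the posterior is Normal; its mode equals its mean, the precision-weighted average.
Prior precision 1/σ₀² = 1/5 = 0.2; data precision n/σ² = 42/9 = 14/3.
θ̂ = (0.2·0 + (14/3)·0.2) / (0.2 + 14/3) = (14/15)/(73/15) = 14/73 ≈ 0.192.

θ̂_MAP = 0.192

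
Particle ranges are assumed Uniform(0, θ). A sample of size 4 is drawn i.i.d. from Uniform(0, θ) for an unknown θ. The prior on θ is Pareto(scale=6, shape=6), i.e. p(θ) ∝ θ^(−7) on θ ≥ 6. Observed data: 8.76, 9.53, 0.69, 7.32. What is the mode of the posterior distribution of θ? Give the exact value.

The Uniform(0, θ) likelihood is θ^(−n) for θ ≥ max(xᵢ), zero otherwise. Here max(xᵢ) = 9.53.
Posterior ∝ θ^(−7) · θ^(−4) = θ^(−11) on θ ≥ max(6, 9.53) = 9.53.
This density is strictly decreasing in θ, so the posterior mode lies at the lower boundary of the support.

θ̂_MAP = 9.53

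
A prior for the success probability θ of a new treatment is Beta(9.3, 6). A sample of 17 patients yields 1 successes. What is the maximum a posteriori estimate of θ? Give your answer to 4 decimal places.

Prior: Beta(9.3, 6).
Data: 1 success in 17 trials. The binomial likelihood contributes θ(1−θ)^16, so the posterior is Beta(9.3+1, 6+16) = Beta(10.3, 22).
For Beta(a, b) with a, b > 1 the mode is (a−1)/(a+b−2) = 9.3/30.3 ≈ 0.3069.

θ̂_MAP = 0.3069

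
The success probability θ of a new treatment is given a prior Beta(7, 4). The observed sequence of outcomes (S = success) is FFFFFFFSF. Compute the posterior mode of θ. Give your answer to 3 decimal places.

Prior: Beta(7, 4).
Data: 1 success in 9 trials (from the sequence). The binomial likelihood contributes θ(1−θ)^8, so the posterior is Beta(7+1, 4+8) = Beta(8, 12).
For Beta(a, b) with a, b > 1 the mode is (a−1)/(a+b−2) = 7/18 ≈ 0.389.

θ̂_MAP = 0.389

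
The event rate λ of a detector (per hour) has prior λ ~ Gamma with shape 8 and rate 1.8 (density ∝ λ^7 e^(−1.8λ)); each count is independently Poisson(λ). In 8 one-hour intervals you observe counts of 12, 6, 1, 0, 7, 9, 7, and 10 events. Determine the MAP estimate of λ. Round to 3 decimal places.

λ̂_MAP = 6.020

Σxᵢ = 12+6+1+0+7+9+7+10 = 52, with n = 8.
Posterior ∝ λ^7e^(−1.8λ) · λ^52e^(−8λ) = λ^59e^(−9.8λ), i.e. Gamma(shape=60, rate=9.8).
The mode of a Gamma(a, b) with a ≥ 1 (shape–rate) is (a−1)/b = 59/9.8 ≈ 6.020.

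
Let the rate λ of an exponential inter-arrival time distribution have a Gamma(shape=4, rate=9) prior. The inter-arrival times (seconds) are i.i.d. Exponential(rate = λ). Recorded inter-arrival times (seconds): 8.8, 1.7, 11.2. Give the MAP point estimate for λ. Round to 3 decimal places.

The Exponential(rate=λ) likelihood is ∝ λ^n e^(−λΣtᵢ). Here n = 3 and Σtᵢ = 8.8 + 1.7 + 11.2 = 21.7.
Posterior ∝ λ^3e^(−9λ) · λ^3e^(−21.7λ) = λ^6e^(−30.7λ), i.e. Gamma(7, 30.7).
Mode = (a−1)/b = 6/30.7 ≈ 0.195.

λ̂_MAP = 0.195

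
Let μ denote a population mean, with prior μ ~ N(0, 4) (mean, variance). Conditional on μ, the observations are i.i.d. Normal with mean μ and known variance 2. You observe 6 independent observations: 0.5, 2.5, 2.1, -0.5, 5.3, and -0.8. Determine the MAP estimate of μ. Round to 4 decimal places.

n = 6; x̄ = (0.5 + 2.5 + 2.1 + (-0.5) + 5.3 + (-0.8))/6 = 9.1/6 = 91/60 ≈ 1.5167.
For a Normal prior and Normal likelihood with known variance, the posterior is Normal; its mode equals its mean, the precision-weighted average.
Prior precision 1/σ₀² = 1/4 = 0.25; data precision n/σ² = 6/2 = 3.
μ̂ = (0.25·0 + 3·(91/60)) / (0.25 + 3) = 4.55/3.25 = 1.4000.

μ̂_MAP = 1.4000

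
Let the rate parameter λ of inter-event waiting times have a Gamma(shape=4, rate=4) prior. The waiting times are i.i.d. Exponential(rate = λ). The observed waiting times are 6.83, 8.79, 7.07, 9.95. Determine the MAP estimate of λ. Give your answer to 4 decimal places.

λ̂_MAP = 0.1910

The Exponential(rate=λ) likelihood is ∝ λ^n e^(−λΣtᵢ). Here n = 4 and Σtᵢ = 6.83 + 8.79 + 7.07 + 9.95 = 32.64.
Posterior ∝ λ^3e^(−4λ) · λ^4e^(−32.64λ) = λ^7e^(−36.64λ), i.e. Gamma(8, 36.64).
Mode = (a−1)/b = 7/36.64 ≈ 0.1910.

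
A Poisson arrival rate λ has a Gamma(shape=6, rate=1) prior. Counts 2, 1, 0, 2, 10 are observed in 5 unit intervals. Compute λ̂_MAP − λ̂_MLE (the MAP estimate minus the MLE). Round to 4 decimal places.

MAP − MLE = 0.3333

Σxᵢ = 15. Posterior is Gamma(21, 6); MAP = (21−1)/6 = 20/6 ≈ 3.33333.
MLE = x̄ = 15/5 ≈ 3.00000.
Difference = 20/6 − 15/5 = 1/3 ≈ 0.3333.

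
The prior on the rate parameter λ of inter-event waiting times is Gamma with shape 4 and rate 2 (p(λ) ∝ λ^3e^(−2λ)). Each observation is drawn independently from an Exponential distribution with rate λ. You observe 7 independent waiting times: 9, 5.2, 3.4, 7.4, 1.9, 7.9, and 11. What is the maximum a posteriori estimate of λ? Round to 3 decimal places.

The Exponential(rate=λ) likelihood is ∝ λ^n e^(−λΣtᵢ). Here n = 7 and Σtᵢ = 9 + 5.2 + 3.4 + 7.4 + 1.9 + 7.9 + 11 = 45.8.
Posterior ∝ λ^3e^(−2λ) · λ^7e^(−45.8λ) = λ^10e^(−47.8λ), i.e. Gamma(11, 47.8).
Mode = (a−1)/b = 10/47.8 ≈ 0.209.

λ̂_MAP = 0.209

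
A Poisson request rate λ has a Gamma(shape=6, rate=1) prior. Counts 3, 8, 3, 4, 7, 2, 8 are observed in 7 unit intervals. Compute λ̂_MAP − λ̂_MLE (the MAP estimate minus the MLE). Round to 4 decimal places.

Σxᵢ = 35. Posterior is Gamma(41, 8); MAP = (41−1)/8 = 40/8 ≈ 5.00000.
MLE = x̄ = 35/7 ≈ 5.00000.
Difference = 40/8 − 35/7 = 0 ≈ 0.0000.

MAP − MLE = 0.0000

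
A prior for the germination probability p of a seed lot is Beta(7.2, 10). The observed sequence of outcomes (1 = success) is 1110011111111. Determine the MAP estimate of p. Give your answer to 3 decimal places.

p̂_MAP = 0.610

Prior: Beta(7.2, 10).
Data: 11 successes in 13 trials (from the sequence). The binomial likelihood contributes p^11(1−p)^2, so the posterior is Beta(7.2+11, 10+2) = Beta(18.2, 12).
For Beta(a, b) with a, b > 1 the mode is (a−1)/(a+b−2) = 17.2/28.2 ≈ 0.610.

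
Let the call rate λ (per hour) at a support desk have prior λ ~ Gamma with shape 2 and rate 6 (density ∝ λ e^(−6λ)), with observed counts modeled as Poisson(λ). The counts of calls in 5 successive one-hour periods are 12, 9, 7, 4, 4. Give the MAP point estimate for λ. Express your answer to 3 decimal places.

Σxᵢ = 12+9+7+4+4 = 36, with n = 5.
Posterior ∝ λe^(−6λ) · λ^36e^(−5λ) = λ^37e^(−11λ), i.e. Gamma(shape=38, rate=11).
The mode of a Gamma(a, b) with a ≥ 1 (shape–rate) is (a−1)/b = 37/11 ≈ 3.364.

λ̂_MAP = 3.364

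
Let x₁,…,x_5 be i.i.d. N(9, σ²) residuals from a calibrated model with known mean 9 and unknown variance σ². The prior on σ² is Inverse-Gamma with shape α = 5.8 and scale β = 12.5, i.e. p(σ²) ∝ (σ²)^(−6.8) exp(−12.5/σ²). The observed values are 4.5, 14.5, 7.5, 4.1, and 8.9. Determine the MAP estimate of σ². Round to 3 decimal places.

σ̂²_MAP = 5.472

Sum of squared deviations about the known mean: SS = (4.5−9)² + (14.5−9)² + (7.5−9)² + (4.1−9)² + (8.9−9)² = 76.77.
The Normal likelihood contributes (σ²)^(−n/2) exp(−SS/(2σ²)), so the posterior is Inverse-Gamma(α + n/2, β + SS/2) = Inverse-Gamma(8.3, 50.885).
The mode of Inverse-Gamma(a, b) is b/(a+1) = 50.885/9.3 ≈ 5.472.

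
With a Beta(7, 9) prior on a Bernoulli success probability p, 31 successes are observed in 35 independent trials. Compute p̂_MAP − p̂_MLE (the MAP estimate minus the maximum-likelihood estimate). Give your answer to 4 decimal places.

MAP − MLE = -0.1306

Posterior is Beta(38, 13); MAP = (38−1)/(51−2) = 37/49 ≈ 0.75510.
MLE ignores the prior: p̂_MLE = k/n = 31/35 ≈ 0.88571.
Difference = 37/49 − 31/35 = -32/245 ≈ -0.1306.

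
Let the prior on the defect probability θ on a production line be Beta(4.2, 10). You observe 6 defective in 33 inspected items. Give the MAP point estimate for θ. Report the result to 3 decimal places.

θ̂_MAP = 0.204

Prior: Beta(4.2, 10).
Data: 6 successes in 33 trials. The binomial likelihood contributes θ^6(1−θ)^27, so the posterior is Beta(4.2+6, 10+27) = Beta(10.2, 37).
For Beta(a, b) with a, b > 1 the mode is (a−1)/(a+b−2) = 9.2/45.2 ≈ 0.204.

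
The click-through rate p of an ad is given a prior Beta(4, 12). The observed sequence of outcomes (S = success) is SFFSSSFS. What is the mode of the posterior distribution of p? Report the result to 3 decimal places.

p̂_MAP = 0.364

Prior: Beta(4, 12).
Data: 5 successes in 8 trials (from the sequence). The binomial likelihood contributes p^5(1−p)^3, so the posterior is Beta(4+5, 12+3) = Beta(9, 15).
For Beta(a, b) with a, b > 1 the mode is (a−1)/(a+b−2) = 8/22 ≈ 0.364.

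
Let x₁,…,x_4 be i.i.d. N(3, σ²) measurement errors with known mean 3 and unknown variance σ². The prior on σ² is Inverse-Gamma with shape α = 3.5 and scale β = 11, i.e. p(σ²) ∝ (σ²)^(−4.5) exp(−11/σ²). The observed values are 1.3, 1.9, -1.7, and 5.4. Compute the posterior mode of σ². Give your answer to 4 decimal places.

Sum of squared deviations about the known mean: SS = (1.3−3)² + (1.9−3)² + (-1.7−3)² + (5.4−3)² = 31.95.
The Normal likelihood contributes (σ²)^(−n/2) exp(−SS/(2σ²)), so the posterior is Inverse-Gamma(α + n/2, β + SS/2) = Inverse-Gamma(5.5, 26.975).
The mode of Inverse-Gamma(a, b) is b/(a+1) = 26.975/6.5 ≈ 4.1500.

σ̂²_MAP = 4.1500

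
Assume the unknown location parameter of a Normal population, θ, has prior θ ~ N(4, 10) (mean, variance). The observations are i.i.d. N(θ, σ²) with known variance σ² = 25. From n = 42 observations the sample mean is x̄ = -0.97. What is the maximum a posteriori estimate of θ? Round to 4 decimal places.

n = 42, x̄ = -0.97.
For a Normal prior and Normal likelihood with known variance, the posterior is Normal; its mode equals its mean, the precision-weighted average.
Prior precision 1/σ₀² = 1/10 = 0.1; data precision n/σ² = 42/25 = 1.68.
θ̂ = (0.1·4 + 1.68·(-0.97)) / (0.1 + 1.68) = (-1.2296)/1.78 = -1537/2225 ≈ -0.6908.

θ̂_MAP = -0.6908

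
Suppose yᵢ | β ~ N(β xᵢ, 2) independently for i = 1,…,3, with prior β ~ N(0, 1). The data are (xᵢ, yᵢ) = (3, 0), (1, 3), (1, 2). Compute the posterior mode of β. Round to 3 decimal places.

β̂_MAP = 0.385

log p(β | y) = −Σ(yᵢ − βxᵢ)²/(2·2) − β²/(2·1) + const.
Setting the derivative to zero: Σxᵢ(yᵢ − βxᵢ)/2 − β/1 = 0, so β = Σxᵢyᵢ / (Σxᵢ² + σ²/τ²).
Σxᵢyᵢ = 3·0 + 1·3 + 1·2 = 5; Σxᵢ² = 11; σ²/τ² = 2.
β̂_MAP = 5 / (11 + 2) = 5/13 ≈ 0.385.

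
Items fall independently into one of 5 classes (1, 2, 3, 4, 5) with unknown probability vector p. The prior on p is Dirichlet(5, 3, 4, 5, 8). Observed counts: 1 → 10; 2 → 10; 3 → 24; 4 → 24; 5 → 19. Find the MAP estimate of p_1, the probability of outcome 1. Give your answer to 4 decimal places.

The posterior is Dirichlet(αᵢ + nᵢ) = Dirichlet(15, 13, 28, 29, 27).
For a Dirichlet(a₁,…,a_K) with all aᵢ > 1, the mode has j-th component (aⱼ − 1)/(Σaᵢ − K).
Here Σaᵢ = 112 and K = 5, so p_1 = (15 − 1)/(112 − 5) = 14/107 ≈ 0.1308.

MAP estimate: 0.1308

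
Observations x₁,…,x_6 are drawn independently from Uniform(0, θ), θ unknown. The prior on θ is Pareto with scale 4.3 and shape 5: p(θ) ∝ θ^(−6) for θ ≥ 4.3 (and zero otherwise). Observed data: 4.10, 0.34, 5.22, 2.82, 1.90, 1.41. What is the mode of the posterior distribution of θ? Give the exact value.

θ̂_MAP = 5.22

The Uniform(0, θ) likelihood is θ^(−n) for θ ≥ max(xᵢ), zero otherwise. Here max(xᵢ) = 5.22.
Posterior ∝ θ^(−6) · θ^(−6) = θ^(−12) on θ ≥ max(4.3, 5.22) = 5.22.
This density is strictly decreasing in θ, so the posterior mode lies at the lower boundary of the support.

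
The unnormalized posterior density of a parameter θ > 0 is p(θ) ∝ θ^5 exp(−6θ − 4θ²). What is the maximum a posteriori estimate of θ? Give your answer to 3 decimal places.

ℓ'(θ) = 5/θ − 6 − 8θ. Setting this to zero and multiplying by θ: 8θ² + 6θ − 5 = 0.
θ = (−6 + √(6² + 4·8·5)) / (2·8) = (−6 + √196) / 16 = (−6 + 14)/16 = 1/2.
ℓ''(θ) = −5/θ² − 8 < 0, confirming a maximum.

θ̂_MAP = 0.500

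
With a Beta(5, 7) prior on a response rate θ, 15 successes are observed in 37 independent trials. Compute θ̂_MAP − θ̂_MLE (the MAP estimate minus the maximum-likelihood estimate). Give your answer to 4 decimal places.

MAP − MLE = -0.0012

Posterior is Beta(20, 29); MAP = (20−1)/(49−2) = 19/47 ≈ 0.40426.
MLE ignores the prior: θ̂_MLE = k/n = 15/37 ≈ 0.40541.
Difference = 19/47 − 15/37 = -2/1739 ≈ -0.0012.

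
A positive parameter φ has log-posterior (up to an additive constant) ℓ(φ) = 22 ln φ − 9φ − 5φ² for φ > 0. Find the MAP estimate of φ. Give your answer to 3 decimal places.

ℓ'(φ) = 22/φ − 9 − 10φ. Setting this to zero and multiplying by φ: 10φ² + 9φ − 22 = 0.
φ = (−9 + √(9² + 4·10·22)) / (2·10) = (−9 + √961) / 20 = (−9 + 31)/20 = 11/10.
ℓ''(φ) = −22/φ² − 10 < 0, confirming a maximum.

φ̂_MAP = 1.100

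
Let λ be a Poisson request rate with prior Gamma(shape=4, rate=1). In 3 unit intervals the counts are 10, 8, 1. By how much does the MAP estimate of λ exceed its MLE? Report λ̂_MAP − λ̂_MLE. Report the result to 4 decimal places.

Σxᵢ = 19. Posterior is Gamma(23, 4); MAP = (23−1)/4 = 22/4 ≈ 5.50000.
MLE = x̄ = 19/3 ≈ 6.33333.
Difference = 22/4 − 19/3 = -5/6 ≈ -0.8333.

MAP − MLE = -0.8333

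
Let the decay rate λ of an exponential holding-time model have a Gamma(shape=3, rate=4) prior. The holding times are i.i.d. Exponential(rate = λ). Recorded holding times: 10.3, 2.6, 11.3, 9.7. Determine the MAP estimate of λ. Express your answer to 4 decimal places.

The Exponential(rate=λ) likelihood is ∝ λ^n e^(−λΣtᵢ). Here n = 4 and Σtᵢ = 10.3 + 2.6 + 11.3 + 9.7 = 33.9.
Posterior ∝ λ^2e^(−4λ) · λ^4e^(−33.9λ) = λ^6e^(−37.9λ), i.e. Gamma(7, 37.9).
Mode = (a−1)/b = 6/37.9 ≈ 0.1583.

λ̂_MAP = 0.1583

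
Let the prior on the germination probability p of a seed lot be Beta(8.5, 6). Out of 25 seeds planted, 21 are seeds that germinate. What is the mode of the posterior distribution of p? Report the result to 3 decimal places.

p̂_MAP = 0.760

Prior: Beta(8.5, 6).
Data: 21 successes in 25 trials. The binomial likelihood contributes p^21(1−p)^4, so the posterior is Beta(8.5+21, 6+4) = Beta(29.5, 10).
For Beta(a, b) with a, b > 1 the mode is (a−1)/(a+b−2) = 28.5/37.5 ≈ 0.760.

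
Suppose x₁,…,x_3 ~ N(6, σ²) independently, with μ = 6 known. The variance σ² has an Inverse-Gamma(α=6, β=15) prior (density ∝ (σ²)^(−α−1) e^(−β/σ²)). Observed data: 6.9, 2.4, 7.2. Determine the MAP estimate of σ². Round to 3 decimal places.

σ̂²_MAP = 2.659

Sum of squared deviations about the known mean: SS = (6.9−6)² + (2.4−6)² + (7.2−6)² = 15.21.
The Normal likelihood contributes (σ²)^(−n/2) exp(−SS/(2σ²)), so the posterior is Inverse-Gamma(α + n/2, β + SS/2) = Inverse-Gamma(7.5, 22.605).
The mode of Inverse-Gamma(a, b) is b/(a+1) = 22.605/8.5 ≈ 2.659.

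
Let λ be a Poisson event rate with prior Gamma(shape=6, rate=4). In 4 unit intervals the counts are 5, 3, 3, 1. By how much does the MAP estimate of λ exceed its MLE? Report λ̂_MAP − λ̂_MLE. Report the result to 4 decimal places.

Σxᵢ = 12. Posterior is Gamma(18, 8); MAP = (18−1)/8 = 17/8 ≈ 2.12500.
MLE = x̄ = 12/4 ≈ 3.00000.
Difference = 17/8 − 12/4 = -7/8 ≈ -0.8750.

MAP − MLE = -0.8750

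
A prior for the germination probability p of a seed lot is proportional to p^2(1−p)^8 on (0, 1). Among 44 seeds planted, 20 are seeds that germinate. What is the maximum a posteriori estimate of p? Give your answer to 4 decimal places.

The prior density ∝ p^2(1−p)^8 is the kernel of Beta(3, 9).
Data: 20 successes in 44 trials. The binomial likelihood contributes p^20(1−p)^24, so the posterior is Beta(3+20, 9+24) = Beta(23, 33).
For Beta(a, b) with a, b > 1 the mode is (a−1)/(a+b−2) = 22/54 ≈ 0.4074.

p̂_MAP = 0.4074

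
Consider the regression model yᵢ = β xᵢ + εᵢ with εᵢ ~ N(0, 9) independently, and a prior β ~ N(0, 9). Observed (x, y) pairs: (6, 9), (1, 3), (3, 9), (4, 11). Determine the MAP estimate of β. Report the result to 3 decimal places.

β̂_MAP = 2.032

log p(β | y) = −Σ(yᵢ − βxᵢ)²/(2·9) − β²/(2·9) + const.
Setting the derivative to zero: Σxᵢ(yᵢ − βxᵢ)/9 − β/9 = 0, so β = Σxᵢyᵢ / (Σxᵢ² + σ²/τ²).
Σxᵢyᵢ = 6·9 + 1·3 + 3·9 + 4·11 = 128; Σxᵢ² = 62; σ²/τ² = 1.
β̂_MAP = 128 / (62 + 1) = 128/63 ≈ 2.032.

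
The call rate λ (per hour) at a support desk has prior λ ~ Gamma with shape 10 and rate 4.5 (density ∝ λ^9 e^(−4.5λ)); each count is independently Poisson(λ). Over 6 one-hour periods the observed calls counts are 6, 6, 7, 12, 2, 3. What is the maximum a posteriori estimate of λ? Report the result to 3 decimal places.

λ̂_MAP = 4.286

Σxᵢ = 6+6+7+12+2+3 = 36, with n = 6.
Posterior ∝ λ^9e^(−4.5λ) · λ^36e^(−6λ) = λ^45e^(−10.5λ), i.e. Gamma(shape=46, rate=10.5).
The mode of a Gamma(a, b) with a ≥ 1 (shape–rate) is (a−1)/b = 45/10.5 ≈ 4.286.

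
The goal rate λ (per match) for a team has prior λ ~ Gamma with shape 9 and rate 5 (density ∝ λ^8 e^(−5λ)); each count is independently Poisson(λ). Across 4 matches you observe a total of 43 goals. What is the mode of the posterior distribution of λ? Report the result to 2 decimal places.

Σxᵢ = 43, n = 4.
Posterior ∝ λ^8e^(−5λ) · λ^43e^(−4λ) = λ^51e^(−9λ), i.e. Gamma(shape=52, rate=9).
The mode of a Gamma(a, b) with a ≥ 1 (shape–rate) is (a−1)/b = 51/9 ≈ 5.67.

λ̂_MAP = 5.67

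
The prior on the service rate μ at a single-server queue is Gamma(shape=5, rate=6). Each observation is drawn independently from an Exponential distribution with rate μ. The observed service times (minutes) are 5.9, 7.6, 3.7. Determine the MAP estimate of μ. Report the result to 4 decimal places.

The Exponential(rate=μ) likelihood is ∝ μ^n e^(−μΣtᵢ). Here n = 3 and Σtᵢ = 5.9 + 7.6 + 3.7 = 17.2.
Posterior ∝ μ^4e^(−6μ) · μ^3e^(−17.2μ) = μ^7e^(−23.2μ), i.e. Gamma(8, 23.2).
Mode = (a−1)/b = 7/23.2 ≈ 0.3017.

μ̂_MAP = 0.3017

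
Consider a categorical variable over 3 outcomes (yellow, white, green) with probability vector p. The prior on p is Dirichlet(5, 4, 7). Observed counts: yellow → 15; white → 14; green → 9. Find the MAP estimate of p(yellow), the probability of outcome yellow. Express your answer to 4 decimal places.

The posterior is Dirichlet(αᵢ + nᵢ) = Dirichlet(20, 18, 16).
For a Dirichlet(a₁,…,a_K) with all aᵢ > 1, the mode has j-th component (aⱼ − 1)/(Σaᵢ − K).
Here Σaᵢ = 54 and K = 3, so p(yellow) = (20 − 1)/(54 − 3) = 19/51 ≈ 0.3725.

MAP estimate of p(yellow) = 0.3725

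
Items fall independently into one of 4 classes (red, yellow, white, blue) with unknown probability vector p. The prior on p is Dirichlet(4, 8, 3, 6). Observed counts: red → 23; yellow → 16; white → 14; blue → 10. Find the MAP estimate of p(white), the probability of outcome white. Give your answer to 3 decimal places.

MAP estimate of p(white) = 0.200

The posterior is Dirichlet(αᵢ + nᵢ) = Dirichlet(27, 24, 17, 16).
For a Dirichlet(a₁,…,a_K) with all aᵢ > 1, the mode has j-th component (aⱼ − 1)/(Σaᵢ − K).
Here Σaᵢ = 84 and K = 4, so p(white) = (17 − 1)/(84 − 4) = 16/80 ≈ 0.200.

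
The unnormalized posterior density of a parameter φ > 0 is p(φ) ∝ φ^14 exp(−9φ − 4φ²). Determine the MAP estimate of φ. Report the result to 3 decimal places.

φ̂_MAP = 0.875

ℓ'(φ) = 14/φ − 9 − 8φ. Setting this to zero and multiplying by φ: 8φ² + 9φ − 14 = 0.
φ = (−9 + √(9² + 4·8·14)) / (2·8) = (−9 + √529) / 16 = (−9 + 23)/16 = 7/8.
ℓ''(φ) = −14/φ² − 8 < 0, confirming a maximum.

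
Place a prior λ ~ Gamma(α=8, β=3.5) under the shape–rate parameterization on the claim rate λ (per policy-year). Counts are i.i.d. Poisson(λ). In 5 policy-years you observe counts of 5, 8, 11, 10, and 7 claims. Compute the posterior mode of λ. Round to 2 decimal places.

λ̂_MAP = 5.65

Σxᵢ = 5+8+11+10+7 = 41, with n = 5.
Posterior ∝ λ^7e^(−3.5λ) · λ^41e^(−5λ) = λ^48e^(−8.5λ), i.e. Gamma(shape=49, rate=8.5).
The mode of a Gamma(a, b) with a ≥ 1 (shape–rate) is (a−1)/b = 48/8.5 ≈ 5.65.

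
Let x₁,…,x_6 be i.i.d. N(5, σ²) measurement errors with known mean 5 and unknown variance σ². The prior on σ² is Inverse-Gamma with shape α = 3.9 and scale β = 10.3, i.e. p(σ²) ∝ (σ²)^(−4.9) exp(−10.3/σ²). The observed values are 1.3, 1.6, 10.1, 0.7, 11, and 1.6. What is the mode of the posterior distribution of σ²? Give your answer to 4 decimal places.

σ̂²_MAP = 8.7285

Sum of squared deviations about the known mean: SS = (1.3−5)² + (1.6−5)² + (10.1−5)² + (0.7−5)² + (11−5)² + (1.6−5)² = 117.31.
The Normal likelihood contributes (σ²)^(−n/2) exp(−SS/(2σ²)), so the posterior is Inverse-Gamma(α + n/2, β + SS/2) = Inverse-Gamma(6.9, 68.955).
The mode of Inverse-Gamma(a, b) is b/(a+1) = 68.955/7.9 ≈ 8.7285.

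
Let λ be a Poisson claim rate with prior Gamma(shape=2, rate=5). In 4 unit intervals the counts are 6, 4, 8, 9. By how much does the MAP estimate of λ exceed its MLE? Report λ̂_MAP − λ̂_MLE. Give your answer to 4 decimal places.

MAP − MLE = -3.6389

Σxᵢ = 27. Posterior is Gamma(29, 9); MAP = (29−1)/9 = 28/9 ≈ 3.11111.
MLE = x̄ = 27/4 ≈ 6.75000.
Difference = 28/9 − 27/4 = -131/36 ≈ -3.6389.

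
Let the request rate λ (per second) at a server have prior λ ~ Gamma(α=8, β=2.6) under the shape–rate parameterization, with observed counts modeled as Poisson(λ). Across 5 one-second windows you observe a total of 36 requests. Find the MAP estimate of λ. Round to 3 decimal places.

λ̂_MAP = 5.658

Σxᵢ = 36, n = 5.
Posterior ∝ λ^7e^(−2.6λ) · λ^36e^(−5λ) = λ^43e^(−7.6λ), i.e. Gamma(shape=44, rate=7.6).
The mode of a Gamma(a, b) with a ≥ 1 (shape–rate) is (a−1)/b = 43/7.6 ≈ 5.658.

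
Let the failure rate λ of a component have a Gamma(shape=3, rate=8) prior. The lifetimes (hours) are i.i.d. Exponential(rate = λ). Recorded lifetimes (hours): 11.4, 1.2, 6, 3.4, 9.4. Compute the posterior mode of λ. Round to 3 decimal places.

λ̂_MAP = 0.178

The Exponential(rate=λ) likelihood is ∝ λ^n e^(−λΣtᵢ). Here n = 5 and Σtᵢ = 11.4 + 1.2 + 6 + 3.4 + 9.4 = 31.4.
Posterior ∝ λ^2e^(−8λ) · λ^5e^(−31.4λ) = λ^7e^(−39.4λ), i.e. Gamma(8, 39.4).
Mode = (a−1)/b = 7/39.4 ≈ 0.178.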